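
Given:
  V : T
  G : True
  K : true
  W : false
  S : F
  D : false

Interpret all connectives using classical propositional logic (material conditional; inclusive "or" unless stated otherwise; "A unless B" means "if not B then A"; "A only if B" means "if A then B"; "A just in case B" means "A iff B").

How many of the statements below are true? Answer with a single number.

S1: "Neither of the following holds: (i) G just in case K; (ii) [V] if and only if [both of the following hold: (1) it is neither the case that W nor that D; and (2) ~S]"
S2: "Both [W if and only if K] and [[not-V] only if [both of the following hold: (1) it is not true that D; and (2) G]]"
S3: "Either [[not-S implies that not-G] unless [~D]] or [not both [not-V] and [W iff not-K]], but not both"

0

S1: In symbols: (G ↔ K) ↓ (V ↔ ((W ↓ D) ∧ ¬S))

G ↔ K = T ↔ T = T
W ↓ D = F ↓ F = T
¬S = ¬F = T
(W ↓ D) ∧ ¬S = T ∧ T = T
V ↔ ((W ↓ D) ∧ ¬S) = T ↔ T = T
(G ↔ K) ↓ (V ↔ ((W ↓ D) ∧ ¬S)) = T ↓ T = F
Hence S1 is false.

S2: Formalization: (W ↔ K) ∧ (¬V → (¬D ∧ G))

W ↔ K = F ↔ T = F
¬V = ¬T = F
¬D = ¬F = T
¬D ∧ G = T ∧ T = T
¬V → (¬D ∧ G) = F → T = T
(W ↔ K) ∧ (¬V → (¬D ∧ G)) = F ∧ T = F
Thus S2 is false.

S3: Formalization: ((¬S → ¬G) ∨ ¬D) ⊕ (¬V ↑ (W ↔ ¬K))

¬S = ¬F = T
¬G = ¬T = F
¬S → ¬G = T → F = F
¬D = ¬F = T
(¬S → ¬G) ∨ ¬D = F ∨ T = T
¬V = ¬T = F
¬K = ¬T = F
W ↔ ¬K = F ↔ F = T
¬V ↑ (W ↔ ¬K) = F ↑ T = T
((¬S → ¬G) ∨ ¬D) ⊕ (¬V ↑ (W ↔ ¬K)) = T ⊕ T = F
So S3 is false.

Count: 0.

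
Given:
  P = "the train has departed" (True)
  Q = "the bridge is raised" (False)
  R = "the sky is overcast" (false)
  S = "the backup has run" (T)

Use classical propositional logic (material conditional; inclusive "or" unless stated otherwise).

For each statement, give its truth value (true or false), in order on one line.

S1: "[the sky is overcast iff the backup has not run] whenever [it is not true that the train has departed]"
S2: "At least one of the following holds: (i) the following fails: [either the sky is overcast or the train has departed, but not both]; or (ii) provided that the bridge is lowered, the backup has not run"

S1: In symbols: not P -> (R iff not S)

not P = not True = False
not S = not True = False
R iff not S = False iff False = True
not P -> (R iff not S) = False -> True = True
Thus S1 is true.

S2: Parsed as not (R xor P) or (not Q -> not S)

R xor P = False xor True = True
not (R xor P) = not True = False
not Q = not False = True
not S = not True = False
not Q -> not S = True -> False = False
not (R xor P) or (not Q -> not S) = False or False = False
So S2 is false.

S1 true, S2 false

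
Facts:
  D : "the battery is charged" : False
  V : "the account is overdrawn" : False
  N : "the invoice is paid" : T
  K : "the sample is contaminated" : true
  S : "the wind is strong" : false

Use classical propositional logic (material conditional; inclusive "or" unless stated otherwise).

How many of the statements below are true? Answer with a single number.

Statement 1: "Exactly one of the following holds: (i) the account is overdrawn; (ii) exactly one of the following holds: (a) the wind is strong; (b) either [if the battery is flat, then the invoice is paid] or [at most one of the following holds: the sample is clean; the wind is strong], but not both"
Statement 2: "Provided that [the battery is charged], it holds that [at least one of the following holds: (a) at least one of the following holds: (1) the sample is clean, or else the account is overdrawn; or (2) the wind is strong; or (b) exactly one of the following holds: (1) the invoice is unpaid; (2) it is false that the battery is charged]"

1

Statement 1: This is V ⊕ (S ⊕ ((¬D → N) ⊕ (¬K ↑ S))).

¬D = ¬F = T
¬D → N = T → T = T
¬K = ¬T = F
¬K ↑ S = F ↑ F = T
(¬D → N) ⊕ (¬K ↑ S) = T ⊕ T = F
S ⊕ ((¬D → N) ⊕ (¬K ↑ S)) = F ⊕ F = F
V ⊕ (S ⊕ ((¬D → N) ⊕ (¬K ↑ S))) = F ⊕ F = F
Thus Statement 1 is false.

Statement 2: Parsed as D → (((¬K ∨ V) ∨ S) ∨ (¬N ⊕ ¬D))

¬K = ¬T = F
¬K ∨ V = F ∨ F = F
(¬K ∨ V) ∨ S = F ∨ F = F
¬N = ¬T = F
¬D = ¬F = T
¬N ⊕ ¬D = F ⊕ T = T
((¬K ∨ V) ∨ S) ∨ (¬N ⊕ ¬D) = F ∨ T = T
D → (((¬K ∨ V) ∨ S) ∨ (¬N ⊕ ¬D)) = F → T = T
Hence Statement 2 is true.

True statements: 1.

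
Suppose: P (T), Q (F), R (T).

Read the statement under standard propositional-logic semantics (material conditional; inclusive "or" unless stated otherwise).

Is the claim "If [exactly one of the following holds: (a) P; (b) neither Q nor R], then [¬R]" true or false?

false

This is (P xor (Q nor R)) -> ~R.

Q nor R = F nor T = F
P xor (Q nor R) = T xor F = T
~R = ~T = F
(P xor (Q nor R)) -> ~R = T -> F = F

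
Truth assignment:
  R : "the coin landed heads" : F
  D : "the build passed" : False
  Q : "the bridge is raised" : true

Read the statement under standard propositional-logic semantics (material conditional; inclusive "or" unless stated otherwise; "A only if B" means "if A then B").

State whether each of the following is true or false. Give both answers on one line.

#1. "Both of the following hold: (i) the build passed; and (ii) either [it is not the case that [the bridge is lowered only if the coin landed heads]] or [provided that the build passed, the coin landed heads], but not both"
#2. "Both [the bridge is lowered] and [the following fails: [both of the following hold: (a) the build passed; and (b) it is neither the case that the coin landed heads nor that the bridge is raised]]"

#1 false; #2 false

#1: Parsed as D & (~(~Q -> R) xor (D -> R))

~Q = ~T = F
~Q -> R = F -> F = T
~(~Q -> R) = ~T = F
D -> R = F -> F = T
~(~Q -> R) xor (D -> R) = F xor T = T
D & (~(~Q -> R) xor (D -> R)) = F & T = F
So #1 is false.

#2: In symbols: ~Q & ~(D & (R nor Q))

~Q = ~T = F
R nor Q = F nor T = F
D & (R nor Q) = F & F = F
~(D & (R nor Q)) = ~F = T
~Q & ~(D & (R nor Q)) = F & T = F
So #2 is false.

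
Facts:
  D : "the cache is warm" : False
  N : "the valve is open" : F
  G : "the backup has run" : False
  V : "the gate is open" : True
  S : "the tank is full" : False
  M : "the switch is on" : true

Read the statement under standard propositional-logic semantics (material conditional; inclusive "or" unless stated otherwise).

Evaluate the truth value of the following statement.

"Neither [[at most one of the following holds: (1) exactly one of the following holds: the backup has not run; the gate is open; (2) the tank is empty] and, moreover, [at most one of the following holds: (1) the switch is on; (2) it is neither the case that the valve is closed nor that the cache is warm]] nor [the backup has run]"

The statement is false.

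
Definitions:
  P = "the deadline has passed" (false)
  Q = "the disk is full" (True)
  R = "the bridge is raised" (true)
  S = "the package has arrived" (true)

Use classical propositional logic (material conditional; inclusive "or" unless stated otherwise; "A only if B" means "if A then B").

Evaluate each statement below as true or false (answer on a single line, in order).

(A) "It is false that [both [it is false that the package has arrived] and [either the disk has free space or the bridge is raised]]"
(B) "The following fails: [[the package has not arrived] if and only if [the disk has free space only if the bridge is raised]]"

(A) T / (B) T

(A): In symbols: ¬(¬S ∧ (¬Q ∨ R))

¬S = ¬T = F
¬Q = ¬T = F
¬Q ∨ R = F ∨ T = T
¬S ∧ (¬Q ∨ R) = F ∧ T = F
¬(¬S ∧ (¬Q ∨ R)) = ¬F = T
So (A) is true.

(B): In symbols: ¬(¬S ↔ (¬Q → R))

¬S = ¬T = F
¬Q = ¬T = F
¬Q → R = F → T = T
¬S ↔ (¬Q → R) = F ↔ T = F
¬(¬S ↔ (¬Q → R)) = ¬F = T
Hence (B) is true.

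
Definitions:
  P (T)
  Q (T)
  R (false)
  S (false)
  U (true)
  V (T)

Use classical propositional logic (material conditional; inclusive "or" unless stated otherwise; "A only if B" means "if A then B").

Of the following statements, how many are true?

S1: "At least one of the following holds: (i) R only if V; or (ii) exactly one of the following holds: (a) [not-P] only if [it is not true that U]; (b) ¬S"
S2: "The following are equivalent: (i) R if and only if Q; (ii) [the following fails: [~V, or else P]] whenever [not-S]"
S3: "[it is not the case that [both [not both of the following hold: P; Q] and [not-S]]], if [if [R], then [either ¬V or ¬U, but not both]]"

3

S1: Formalization: (R → V) ∨ ((¬P → ¬U) ⊕ ¬S)

R → V = F → T = T
¬P = ¬T = F
¬U = ¬T = F
¬P → ¬U = F → F = T
¬S = ¬F = T
(¬P → ¬U) ⊕ ¬S = T ⊕ T = F
(R → V) ∨ ((¬P → ¬U) ⊕ ¬S) = T ∨ F = T
Thus S1 is true.

S2: In symbols: (R ↔ Q) ↔ (¬S → ¬(¬V ∨ P))

R ↔ Q = F ↔ T = F
¬S = ¬F = T
¬V = ¬T = F
¬V ∨ P = F ∨ T = T
¬(¬V ∨ P) = ¬T = F
¬S → ¬(¬V ∨ P) = T → F = F
(R ↔ Q) ↔ (¬S → ¬(¬V ∨ P)) = F ↔ F = T
So S2 is true.

S3: This is (R → (¬V ⊕ ¬U)) → ¬((P ↑ Q) ∧ ¬S).

¬V = ¬T = F
¬U = ¬T = F
¬V ⊕ ¬U = F ⊕ F = F
R → (¬V ⊕ ¬U) = F → F = T
P ↑ Q = T ↑ T = F
¬S = ¬F = T
(P ↑ Q) ∧ ¬S = F ∧ T = F
¬((P ↑ Q) ∧ ¬S) = ¬F = T
(R → (¬V ⊕ ¬U)) → ¬((P ↑ Q) ∧ ¬S) = T → T = T
So S3 is true.

3 of the 3 statements are true.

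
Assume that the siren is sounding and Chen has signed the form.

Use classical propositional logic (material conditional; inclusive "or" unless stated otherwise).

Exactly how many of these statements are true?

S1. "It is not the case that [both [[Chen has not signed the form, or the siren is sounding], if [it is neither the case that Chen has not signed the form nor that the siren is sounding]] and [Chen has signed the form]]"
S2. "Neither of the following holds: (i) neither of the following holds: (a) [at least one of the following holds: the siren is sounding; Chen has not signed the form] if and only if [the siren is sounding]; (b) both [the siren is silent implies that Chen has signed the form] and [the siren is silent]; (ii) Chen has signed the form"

0

Let L = "Chen has signed the form" (T), H = "the siren is sounding" (T).

S1: Parsed as ~(((~L nor H) -> (~L | H)) & L)

~L = ~T = F
~L nor H = F nor T = F
~L = ~T = F
~L | H = F | T = T
(~L nor H) -> (~L | H) = F -> T = T
((~L nor H) -> (~L | H)) & L = T & T = T
~(((~L nor H) -> (~L | H)) & L) = ~T = F
Hence S1 is false.

S2: This is (((H | ~L) <-> H) nor ((~H -> L) & ~H)) nor L.

~L = ~T = F
H | ~L = T | F = T
(H | ~L) <-> H = T <-> T = T
~H = ~T = F
~H -> L = F -> T = T
~H = ~T = F
(~H -> L) & ~H = T & F = F
((H | ~L) <-> H) nor ((~H -> L) & ~H) = T nor F = F
(((H | ~L) <-> H) nor ((~H -> L) & ~H)) nor L = F nor T = F
Hence S2 is false.

Count: 0.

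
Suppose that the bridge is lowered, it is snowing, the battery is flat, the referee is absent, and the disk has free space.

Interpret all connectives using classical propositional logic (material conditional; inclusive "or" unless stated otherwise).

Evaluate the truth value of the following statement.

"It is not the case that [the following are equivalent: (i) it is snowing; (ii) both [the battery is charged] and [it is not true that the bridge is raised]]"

True.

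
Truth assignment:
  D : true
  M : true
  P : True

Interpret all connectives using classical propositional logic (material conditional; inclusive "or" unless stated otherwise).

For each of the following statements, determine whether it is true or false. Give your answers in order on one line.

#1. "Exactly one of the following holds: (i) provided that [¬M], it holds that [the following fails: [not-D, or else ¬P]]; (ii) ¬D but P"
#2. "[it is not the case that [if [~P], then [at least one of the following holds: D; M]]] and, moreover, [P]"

#1: Formalization: (~M -> ~(~D | ~P)) xor (~D & P)

~M = ~T = F
~D = ~T = F
~P = ~T = F
~D | ~P = F | F = F
~(~D | ~P) = ~F = T
~M -> ~(~D | ~P) = F -> T = T
~D = ~T = F
~D & P = F & T = F
(~M -> ~(~D | ~P)) xor (~D & P) = T xor F = T
Hence #1 is true.

#2: Parsed as ~(~P -> (D | M)) & P

~P = ~T = F
D | M = T | T = T
~P -> (D | M) = F -> T = T
~(~P -> (D | M)) = ~T = F
~(~P -> (D | M)) & P = F & T = F
Thus #2 is false.

#1 T, #2 F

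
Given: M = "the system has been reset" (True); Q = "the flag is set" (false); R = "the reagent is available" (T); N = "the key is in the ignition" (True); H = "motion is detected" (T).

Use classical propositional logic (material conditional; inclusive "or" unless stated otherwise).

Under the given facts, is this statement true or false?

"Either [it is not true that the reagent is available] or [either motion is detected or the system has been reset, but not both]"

The statement is false.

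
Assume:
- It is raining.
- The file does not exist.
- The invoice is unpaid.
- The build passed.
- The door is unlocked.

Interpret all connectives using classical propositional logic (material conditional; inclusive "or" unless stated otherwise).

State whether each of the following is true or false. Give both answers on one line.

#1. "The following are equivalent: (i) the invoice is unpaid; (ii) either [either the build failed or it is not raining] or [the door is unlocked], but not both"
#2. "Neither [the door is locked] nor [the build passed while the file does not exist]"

Let R = "the invoice is paid" (F), S = "the build passed" (T), P = "it is raining" (T), U = "the door is locked" (F), Q = "the file exists" (F).

#1: In symbols: ~R <-> ((~S | ~P) xor ~U)

~R = ~F = T
~S = ~T = F
~P = ~T = F
~S | ~P = F | F = F
~U = ~F = T
(~S | ~P) xor ~U = F xor T = T
~R <-> ((~S | ~P) xor ~U) = T <-> T = T
Hence #1 is true.

#2: Parsed as U nor (S & ~Q)

~Q = ~F = T
S & ~Q = T & T = T
U nor (S & ~Q) = F nor T = F
Hence #2 is false.

#1 T; #2 F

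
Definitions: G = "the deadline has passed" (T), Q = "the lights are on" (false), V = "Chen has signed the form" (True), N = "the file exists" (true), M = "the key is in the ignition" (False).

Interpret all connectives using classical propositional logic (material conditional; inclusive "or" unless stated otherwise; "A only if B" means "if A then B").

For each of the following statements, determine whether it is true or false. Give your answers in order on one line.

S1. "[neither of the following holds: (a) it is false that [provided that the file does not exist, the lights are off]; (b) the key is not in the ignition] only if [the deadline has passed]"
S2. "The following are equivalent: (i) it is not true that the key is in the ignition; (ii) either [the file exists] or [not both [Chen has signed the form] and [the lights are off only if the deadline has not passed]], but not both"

S1 T, S2 F

S1: In symbols: (¬(¬N → ¬Q) ↓ ¬M) → G

¬N = ¬T = F
¬Q = ¬F = T
¬N → ¬Q = F → T = T
¬(¬N → ¬Q) = ¬T = F
¬M = ¬F = T
¬(¬N → ¬Q) ↓ ¬M = F ↓ T = F
(¬(¬N → ¬Q) ↓ ¬M) → G = F → T = T
Hence S1 is true.

S2: Formalization: ¬M ↔ (N ⊕ (V ↑ (¬Q → ¬G)))

¬M = ¬F = T
¬Q = ¬F = T
¬G = ¬T = F
¬Q → ¬G = T → F = F
V ↑ (¬Q → ¬G) = T ↑ F = T
N ⊕ (V ↑ (¬Q → ¬G)) = T ⊕ T = F
¬M ↔ (N ⊕ (V ↑ (¬Q → ¬G))) = T ↔ F = F
Hence S2 is false.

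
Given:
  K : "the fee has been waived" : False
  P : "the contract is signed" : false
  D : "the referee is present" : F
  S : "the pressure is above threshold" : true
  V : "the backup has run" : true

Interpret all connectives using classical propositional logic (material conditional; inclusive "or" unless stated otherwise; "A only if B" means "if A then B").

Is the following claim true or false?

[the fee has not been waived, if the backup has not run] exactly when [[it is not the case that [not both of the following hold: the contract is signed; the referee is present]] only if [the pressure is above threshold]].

Formalization: (~V -> ~K) <-> (~(P nand D) -> S)

~V = ~T = F
~K = ~F = T
~V -> ~K = F -> T = T
P nand D = F nand F = T
~(P nand D) = ~T = F
~(P nand D) -> S = F -> T = T
(~V -> ~K) <-> (~(P nand D) -> S) = T <-> T = T

The statement is true.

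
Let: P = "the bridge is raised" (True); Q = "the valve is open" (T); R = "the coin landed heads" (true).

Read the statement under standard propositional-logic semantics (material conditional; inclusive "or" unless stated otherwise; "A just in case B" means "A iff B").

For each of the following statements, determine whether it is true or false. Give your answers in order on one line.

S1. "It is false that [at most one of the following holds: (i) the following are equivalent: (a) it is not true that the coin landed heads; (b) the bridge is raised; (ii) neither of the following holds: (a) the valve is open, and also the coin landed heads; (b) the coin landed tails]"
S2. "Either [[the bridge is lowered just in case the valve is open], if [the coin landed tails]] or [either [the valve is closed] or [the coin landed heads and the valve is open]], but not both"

S1: Parsed as ¬((¬R ↔ P) ↑ ((Q ∧ R) ↓ ¬R))

¬R = ¬T = F
¬R ↔ P = F ↔ T = F
Q ∧ R = T ∧ T = T
¬R = ¬T = F
(Q ∧ R) ↓ ¬R = T ↓ F = F
(¬R ↔ P) ↑ ((Q ∧ R) ↓ ¬R) = F ↑ F = T
¬((¬R ↔ P) ↑ ((Q ∧ R) ↓ ¬R)) = ¬T = F
Thus S1 is false.

S2: Formalization: (¬R → (¬P ↔ Q)) ⊕ (¬Q ∨ (R ∧ Q))

¬R = ¬T = F
¬P = ¬T = F
¬P ↔ Q = F ↔ T = F
¬R → (¬P ↔ Q) = F → F = T
¬Q = ¬T = F
R ∧ Q = T ∧ T = T
¬Q ∨ (R ∧ Q) = F ∨ T = T
(¬R → (¬P ↔ Q)) ⊕ (¬Q ∨ (R ∧ Q)) = T ⊕ T = F
Thus S2 is false.

S1 False, S2 False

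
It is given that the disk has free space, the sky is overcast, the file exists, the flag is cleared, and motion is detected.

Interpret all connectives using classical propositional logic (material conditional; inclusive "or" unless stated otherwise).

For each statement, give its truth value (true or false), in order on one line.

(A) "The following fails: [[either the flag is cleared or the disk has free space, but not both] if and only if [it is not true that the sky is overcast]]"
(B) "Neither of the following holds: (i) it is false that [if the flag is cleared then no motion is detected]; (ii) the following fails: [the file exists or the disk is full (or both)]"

Let K = "the flag is set" (F), M = "the disk is full" (F), G = "the sky is overcast" (T), L = "motion is detected" (T), Q = "the file exists" (T).

(A): This is ~((~K xor ~M) <-> ~G).

~K = ~F = T
~M = ~F = T
~K xor ~M = T xor T = F
~G = ~T = F
(~K xor ~M) <-> ~G = F <-> F = T
~((~K xor ~M) <-> ~G) = ~T = F
So (A) is false.

(B): In symbols: ~(~K -> ~L) nor ~(Q | M)

~K = ~F = T
~L = ~T = F
~K -> ~L = T -> F = F
~(~K -> ~L) = ~F = T
Q | M = T | F = T
~(Q | M) = ~T = F
~(~K -> ~L) nor ~(Q | M) = T nor F = F
Hence (B) is false.

(A) false, (B) false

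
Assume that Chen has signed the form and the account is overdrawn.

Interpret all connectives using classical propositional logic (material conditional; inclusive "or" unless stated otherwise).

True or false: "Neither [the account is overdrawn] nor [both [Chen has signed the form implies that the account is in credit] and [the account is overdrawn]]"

false

Let K = "the account is overdrawn" (True), H = "Chen has signed the form" (True).
This is K nor ((H -> not K) and K).

not K = not True = False
H -> not K = True -> False = False
(H -> not K) and K = False and True = False
K nor ((H -> not K) and K) = True nor False = False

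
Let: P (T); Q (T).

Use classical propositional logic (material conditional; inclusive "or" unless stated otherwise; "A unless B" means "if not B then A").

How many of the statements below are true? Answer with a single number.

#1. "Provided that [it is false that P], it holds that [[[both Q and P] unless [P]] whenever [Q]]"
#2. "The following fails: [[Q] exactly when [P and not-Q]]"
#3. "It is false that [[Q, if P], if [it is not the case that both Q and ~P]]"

#1: Formalization: ¬P → (Q → ((Q ∧ P) ∨ P))

¬P = ¬T = F
Q ∧ P = T ∧ T = T
(Q ∧ P) ∨ P = T ∨ T = T
Q → ((Q ∧ P) ∨ P) = T → T = T
¬P → (Q → ((Q ∧ P) ∨ P)) = F → T = T
Thus #1 is true.

#2: Formalization: ¬(Q ↔ (P ∧ ¬Q))

¬Q = ¬T = F
P ∧ ¬Q = T ∧ F = F
Q ↔ (P ∧ ¬Q) = T ↔ F = F
¬(Q ↔ (P ∧ ¬Q)) = ¬F = T
Thus #2 is true.

#3: In symbols: ¬((Q ↑ ¬P) → (P → Q))

¬P = ¬T = F
Q ↑ ¬P = T ↑ F = T
P → Q = T → T = T
(Q ↑ ¬P) → (P → Q) = T → T = T
¬((Q ↑ ¬P) → (P → Q)) = ¬T = F
Thus #3 is false.

2 of the 3 statements are true.

2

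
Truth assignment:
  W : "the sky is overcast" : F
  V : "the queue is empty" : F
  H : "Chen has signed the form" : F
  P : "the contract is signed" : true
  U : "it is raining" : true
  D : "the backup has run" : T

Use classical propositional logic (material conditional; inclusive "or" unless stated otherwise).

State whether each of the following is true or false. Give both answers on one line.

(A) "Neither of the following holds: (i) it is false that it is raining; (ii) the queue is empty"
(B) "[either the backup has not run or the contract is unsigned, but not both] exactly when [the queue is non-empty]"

(A): Parsed as ~U nor V

~U = ~T = F
~U nor V = F nor F = T
Thus (A) is true.

(B): Formalization: (~D xor ~P) <-> ~V

~D = ~T = F
~P = ~T = F
~D xor ~P = F xor F = F
~V = ~F = T
(~D xor ~P) <-> ~V = F <-> T = F
So (B) is false.

(A) true, (B) false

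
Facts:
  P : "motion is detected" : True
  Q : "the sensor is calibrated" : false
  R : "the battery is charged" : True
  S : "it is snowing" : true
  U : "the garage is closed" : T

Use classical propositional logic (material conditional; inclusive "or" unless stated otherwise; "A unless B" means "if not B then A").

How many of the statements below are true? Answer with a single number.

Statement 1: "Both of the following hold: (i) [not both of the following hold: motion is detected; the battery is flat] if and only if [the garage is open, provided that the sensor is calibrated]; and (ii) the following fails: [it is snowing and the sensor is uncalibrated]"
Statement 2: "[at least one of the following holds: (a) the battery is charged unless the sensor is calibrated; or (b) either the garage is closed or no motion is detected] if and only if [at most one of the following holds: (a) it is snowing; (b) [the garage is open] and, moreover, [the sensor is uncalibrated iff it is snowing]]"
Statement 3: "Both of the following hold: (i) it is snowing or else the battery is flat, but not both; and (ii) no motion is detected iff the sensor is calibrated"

Statement 1: Formalization: ((P ↑ ¬R) ↔ (Q → ¬U)) ∧ ¬(S ∧ ¬Q)

¬R = ¬T = F
P ↑ ¬R = T ↑ F = T
¬U = ¬T = F
Q → ¬U = F → F = T
(P ↑ ¬R) ↔ (Q → ¬U) = T ↔ T = T
¬Q = ¬F = T
S ∧ ¬Q = T ∧ T = T
¬(S ∧ ¬Q) = ¬T = F
((P ↑ ¬R) ↔ (Q → ¬U)) ∧ ¬(S ∧ ¬Q) = T ∧ F = F
Thus Statement 1 is false.

Statement 2: Formalization: ((R ∨ Q) ∨ (U ∨ ¬P)) ↔ (S ↑ (¬U ∧ (¬Q ↔ S)))

R ∨ Q = T ∨ F = T
¬P = ¬T = F
U ∨ ¬P = T ∨ F = T
(R ∨ Q) ∨ (U ∨ ¬P) = T ∨ T = T
¬U = ¬T = F
¬Q = ¬F = T
¬Q ↔ S = T ↔ T = T
¬U ∧ (¬Q ↔ S) = F ∧ T = F
S ↑ (¬U ∧ (¬Q ↔ S)) = T ↑ F = T
((R ∨ Q) ∨ (U ∨ ¬P)) ↔ (S ↑ (¬U ∧ (¬Q ↔ S))) = T ↔ T = T
Hence Statement 2 is true.

Statement 3: This is (S ⊕ ¬R) ∧ (¬P ↔ Q).

¬R = ¬T = F
S ⊕ ¬R = T ⊕ F = T
¬P = ¬T = F
¬P ↔ Q = F ↔ F = T
(S ⊕ ¬R) ∧ (¬P ↔ Q) = T ∧ T = T
Thus Statement 3 is true.

Count: 2.

2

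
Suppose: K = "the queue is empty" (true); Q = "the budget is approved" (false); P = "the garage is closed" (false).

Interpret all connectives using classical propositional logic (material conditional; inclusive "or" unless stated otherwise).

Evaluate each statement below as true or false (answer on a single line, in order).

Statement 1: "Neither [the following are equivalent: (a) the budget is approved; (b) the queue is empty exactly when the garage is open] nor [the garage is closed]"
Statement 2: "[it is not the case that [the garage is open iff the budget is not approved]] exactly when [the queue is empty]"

Statement 1 True / Statement 2 False

Statement 1: Formalization: (Q <-> (K <-> ~P)) nor P

~P = ~F = T
K <-> ~P = T <-> T = T
Q <-> (K <-> ~P) = F <-> T = F
(Q <-> (K <-> ~P)) nor P = F nor F = T
Hence Statement 1 is true.

Statement 2: This is ~(~P <-> ~Q) <-> K.

~P = ~F = T
~Q = ~F = T
~P <-> ~Q = T <-> T = T
~(~P <-> ~Q) = ~T = F
~(~P <-> ~Q) <-> K = F <-> T = F
Thus Statement 2 is false.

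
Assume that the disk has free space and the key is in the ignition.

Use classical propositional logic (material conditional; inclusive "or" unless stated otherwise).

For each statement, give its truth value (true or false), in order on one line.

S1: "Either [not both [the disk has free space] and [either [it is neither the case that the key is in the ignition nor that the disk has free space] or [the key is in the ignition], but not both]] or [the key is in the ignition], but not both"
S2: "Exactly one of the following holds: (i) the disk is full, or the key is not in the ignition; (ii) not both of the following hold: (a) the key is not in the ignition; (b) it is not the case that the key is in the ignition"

Let Q = "the disk is full" (False), U = "the key is in the ignition" (True).

S1: In symbols: (not Q nand ((U nor not Q) xor U)) xor U

not Q = not False = True
not Q = not False = True
U nor not Q = True nor True = False
(U nor not Q) xor U = False xor True = True
not Q nand ((U nor not Q) xor U) = True nand True = False
(not Q nand ((U nor not Q) xor U)) xor U = False xor True = True
Hence S1 is true.

S2: This is (Q or not U) xor (not U nand not U).

not U = not True = False
Q or not U = False or False = False
not U = not True = False
not U = not True = False
not U nand not U = False nand False = True
(Q or not U) xor (not U nand not U) = False xor True = True
Hence S2 is true.

S1 true; S2 true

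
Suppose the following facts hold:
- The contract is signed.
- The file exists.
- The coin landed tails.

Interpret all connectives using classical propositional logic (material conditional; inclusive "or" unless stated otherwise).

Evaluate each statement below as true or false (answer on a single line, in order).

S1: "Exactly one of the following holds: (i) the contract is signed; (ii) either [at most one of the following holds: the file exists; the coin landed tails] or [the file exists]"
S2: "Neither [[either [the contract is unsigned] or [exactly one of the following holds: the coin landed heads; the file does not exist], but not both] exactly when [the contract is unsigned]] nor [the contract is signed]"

S1 F / S2 F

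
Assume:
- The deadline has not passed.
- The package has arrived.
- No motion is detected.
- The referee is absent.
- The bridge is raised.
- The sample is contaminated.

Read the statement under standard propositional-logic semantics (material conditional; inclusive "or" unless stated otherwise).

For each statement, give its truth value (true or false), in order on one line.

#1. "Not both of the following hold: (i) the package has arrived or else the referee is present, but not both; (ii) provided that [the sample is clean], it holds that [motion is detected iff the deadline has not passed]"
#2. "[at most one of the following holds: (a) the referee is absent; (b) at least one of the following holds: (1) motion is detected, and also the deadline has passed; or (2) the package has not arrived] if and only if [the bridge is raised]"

Let P = "the package has arrived" (T), D = "the referee is present" (F), G = "the sample is contaminated" (T), N = "motion is detected" (F), W = "the deadline has passed" (F), S = "the bridge is raised" (T).

#1: In symbols: (P xor D) nand (~G -> (N <-> ~W))

P xor D = T xor F = T
~G = ~T = F
~W = ~F = T
N <-> ~W = F <-> T = F
~G -> (N <-> ~W) = F -> F = T
(P xor D) nand (~G -> (N <-> ~W)) = T nand T = F
So #1 is false.

#2: This is (~D nand ((N & W) | ~P)) <-> S.

~D = ~F = T
N & W = F & F = F
~P = ~T = F
(N & W) | ~P = F | F = F
~D nand ((N & W) | ~P) = T nand F = T
(~D nand ((N & W) | ~P)) <-> S = T <-> T = T
Thus #2 is true.

#1 F / #2 T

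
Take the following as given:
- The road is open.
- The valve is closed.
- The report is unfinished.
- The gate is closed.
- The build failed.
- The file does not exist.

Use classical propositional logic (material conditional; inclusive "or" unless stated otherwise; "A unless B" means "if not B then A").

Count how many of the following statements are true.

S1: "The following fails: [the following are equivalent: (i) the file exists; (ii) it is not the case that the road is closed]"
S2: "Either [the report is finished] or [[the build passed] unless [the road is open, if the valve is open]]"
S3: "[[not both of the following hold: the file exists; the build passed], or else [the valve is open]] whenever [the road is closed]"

Let V = "the file exists" (F), P = "the road is closed" (F), R = "the report is finished" (F), U = "the build passed" (F), Q = "the valve is open" (F).

S1: Formalization: ~(V <-> ~P)

~P = ~F = T
V <-> ~P = F <-> T = F
~(V <-> ~P) = ~F = T
So S1 is true.

S2: Formalization: R | (U | (Q -> ~P))

~P = ~F = T
Q -> ~P = F -> T = T
U | (Q -> ~P) = F | T = T
R | (U | (Q -> ~P)) = F | T = T
So S2 is true.

S3: This is P -> ((V nand U) | Q).

V nand U = F nand F = T
(V nand U) | Q = T | F = T
P -> ((V nand U) | Q) = F -> T = T
Hence S3 is true.

Count: 3.

3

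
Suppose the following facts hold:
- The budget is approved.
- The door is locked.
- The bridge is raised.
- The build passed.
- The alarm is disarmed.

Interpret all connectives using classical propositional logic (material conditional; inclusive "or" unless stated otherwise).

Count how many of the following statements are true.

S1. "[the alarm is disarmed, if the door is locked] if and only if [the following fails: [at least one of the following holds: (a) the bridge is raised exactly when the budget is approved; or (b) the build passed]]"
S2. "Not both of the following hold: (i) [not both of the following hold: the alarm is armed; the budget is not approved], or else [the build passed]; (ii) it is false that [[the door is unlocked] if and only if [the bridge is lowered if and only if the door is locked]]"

1

Let Q = "the door is locked" (True), U = "the alarm is armed" (False), R = "the bridge is raised" (True), P = "the budget is approved" (True), S = "the build passed" (True).

S1: Parsed as (Q -> not U) iff not ((R iff P) or S)

not U = not False = True
Q -> not U = True -> True = True
R iff P = True iff True = True
(R iff P) or S = True or True = True
not ((R iff P) or S) = not True = False
(Q -> not U) iff not ((R iff P) or S) = True iff False = False
So S1 is false.

S2: In symbols: ((U nand not P) or S) nand not (not Q iff (not R iff Q))

not P = not True = False
U nand not P = False nand False = True
(U nand not P) or S = True or True = True
not Q = not True = False
not R = not True = False
not R iff Q = False iff True = False
not Q iff (not R iff Q) = False iff False = True
not (not Q iff (not R iff Q)) = not True = False
((U nand not P) or S) nand not (not Q iff (not R iff Q)) = True nand False = True
Thus S2 is true.

1 of the 2 statements is true (S2).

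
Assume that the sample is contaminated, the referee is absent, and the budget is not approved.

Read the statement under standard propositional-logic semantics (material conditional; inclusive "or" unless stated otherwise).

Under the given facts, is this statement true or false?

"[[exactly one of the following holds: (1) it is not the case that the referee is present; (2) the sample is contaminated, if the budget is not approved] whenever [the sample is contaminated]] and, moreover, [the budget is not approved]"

Let P = "the sample is contaminated" (T), Q = "the referee is present" (F), R = "the budget is approved" (F).
This is (P -> (~Q xor (~R -> P))) & ~R.

~Q = ~F = T
~R = ~F = T
~R -> P = T -> T = T
~Q xor (~R -> P) = T xor T = F
P -> (~Q xor (~R -> P)) = T -> F = F
~R = ~F = T
(P -> (~Q xor (~R -> P))) & ~R = F & T = F

False.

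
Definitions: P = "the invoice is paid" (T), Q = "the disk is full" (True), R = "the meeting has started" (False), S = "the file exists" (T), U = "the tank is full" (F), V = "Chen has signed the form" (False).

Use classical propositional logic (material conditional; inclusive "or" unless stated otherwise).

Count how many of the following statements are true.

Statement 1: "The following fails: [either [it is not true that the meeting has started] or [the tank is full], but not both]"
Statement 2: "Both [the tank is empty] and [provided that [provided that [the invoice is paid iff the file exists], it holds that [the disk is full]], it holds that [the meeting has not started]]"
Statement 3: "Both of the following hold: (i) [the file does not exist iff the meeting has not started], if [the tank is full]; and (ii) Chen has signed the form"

Statement 1: This is not (not R xor U).

not R = not False = True
not R xor U = True xor False = True
not (not R xor U) = not True = False
Thus Statement 1 is false.

Statement 2: Parsed as not U and (((P iff S) -> Q) -> not R)

not U = not False = True
P iff S = True iff True = True
(P iff S) -> Q = True -> True = True
not R = not False = True
((P iff S) -> Q) -> not R = True -> True = True
not U and (((P iff S) -> Q) -> not R) = True and True = True
Thus Statement 2 is true.

Statement 3: Formalization: (U -> (not S iff not R)) and V

not S = not True = False
not R = not False = True
not S iff not R = False iff True = False
U -> (not S iff not R) = False -> False = True
(U -> (not S iff not R)) and V = True and False = False
So Statement 3 is false.

True statements: 1.

1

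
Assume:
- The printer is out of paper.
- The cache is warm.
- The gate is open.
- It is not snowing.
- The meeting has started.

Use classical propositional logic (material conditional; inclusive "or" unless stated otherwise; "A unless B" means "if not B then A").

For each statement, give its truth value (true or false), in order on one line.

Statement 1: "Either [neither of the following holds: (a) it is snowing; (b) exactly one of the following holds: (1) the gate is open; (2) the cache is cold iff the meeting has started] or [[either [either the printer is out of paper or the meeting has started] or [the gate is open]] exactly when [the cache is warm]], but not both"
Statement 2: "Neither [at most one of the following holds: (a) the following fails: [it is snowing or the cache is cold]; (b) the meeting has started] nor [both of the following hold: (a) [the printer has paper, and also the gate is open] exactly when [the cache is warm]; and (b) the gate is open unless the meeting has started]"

Let S = "it is snowing" (False), R = "the gate is open" (True), Q = "the cache is warm" (True), U = "the meeting has started" (True), P = "the printer has paper" (False).

Statement 1: This is (S nor (R xor (not Q iff U))) xor (((not P or U) or R) iff Q).

not Q = not True = False
not Q iff U = False iff True = False
R xor (not Q iff U) = True xor False = True
S nor (R xor (not Q iff U)) = False nor True = False
not P = not False = True
not P or U = True or True = True
(not P or U) or R = True or True = True
((not P or U) or R) iff Q = True iff True = True
(S nor (R xor (not Q iff U))) xor (((not P or U) or R) iff Q) = False xor True = True
Hence Statement 1 is true.

Statement 2: Formalization: (not (S or not Q) nand U) nor (((P and R) iff Q) and (R or U))

not Q = not True = False
S or not Q = False or False = False
not (S or not Q) = not False = True
not (S or not Q) nand U = True nand True = False
P and R = False and True = False
(P and R) iff Q = False iff True = False
R or U = True or True = True
((P and R) iff Q) and (R or U) = False and True = False
(not (S or not Q) nand U) nor (((P and R) iff Q) and (R or U)) = False nor False = True
Thus Statement 2 is true.

Statement 1 true; Statement 2 true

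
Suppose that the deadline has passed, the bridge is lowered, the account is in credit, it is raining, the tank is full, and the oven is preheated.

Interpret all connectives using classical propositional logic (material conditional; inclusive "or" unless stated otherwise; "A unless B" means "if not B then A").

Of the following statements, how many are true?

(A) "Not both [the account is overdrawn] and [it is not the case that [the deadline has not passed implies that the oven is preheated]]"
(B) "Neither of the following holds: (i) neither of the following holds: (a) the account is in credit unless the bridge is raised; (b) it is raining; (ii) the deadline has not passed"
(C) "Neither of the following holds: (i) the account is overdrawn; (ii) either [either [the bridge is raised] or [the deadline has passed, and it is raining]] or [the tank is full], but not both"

3

Let U = "the account is overdrawn" (False), N = "the deadline has passed" (True), W = "the oven is preheated" (True), M = "the bridge is raised" (False), V = "it is raining" (True), D = "the tank is full" (True).

(A): Formalization: U nand not (not N -> W)

not N = not True = False
not N -> W = False -> True = True
not (not N -> W) = not True = False
U nand not (not N -> W) = False nand False = True
Thus (A) is true.

(B): In symbols: ((not U or M) nor V) nor not N

not U = not False = True
not U or M = True or False = True
(not U or M) nor V = True nor True = False
not N = not True = False
((not U or M) nor V) nor not N = False nor False = True
So (B) is true.

(C): In symbols: U nor ((M or (N and V)) xor D)

N and V = True and True = True
M or (N and V) = False or True = True
(M or (N and V)) xor D = True xor True = False
U nor ((M or (N and V)) xor D) = False nor False = True
Hence (C) is true.

True statements: 3.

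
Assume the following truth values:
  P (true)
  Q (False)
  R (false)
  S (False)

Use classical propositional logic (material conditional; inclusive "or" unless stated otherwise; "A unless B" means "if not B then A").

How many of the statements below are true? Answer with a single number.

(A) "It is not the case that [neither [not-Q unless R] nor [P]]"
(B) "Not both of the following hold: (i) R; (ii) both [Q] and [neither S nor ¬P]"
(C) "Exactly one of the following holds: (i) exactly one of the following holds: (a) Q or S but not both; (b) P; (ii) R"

3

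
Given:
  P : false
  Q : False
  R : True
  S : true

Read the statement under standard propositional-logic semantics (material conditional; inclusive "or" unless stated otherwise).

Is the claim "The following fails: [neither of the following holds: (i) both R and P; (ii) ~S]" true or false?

False.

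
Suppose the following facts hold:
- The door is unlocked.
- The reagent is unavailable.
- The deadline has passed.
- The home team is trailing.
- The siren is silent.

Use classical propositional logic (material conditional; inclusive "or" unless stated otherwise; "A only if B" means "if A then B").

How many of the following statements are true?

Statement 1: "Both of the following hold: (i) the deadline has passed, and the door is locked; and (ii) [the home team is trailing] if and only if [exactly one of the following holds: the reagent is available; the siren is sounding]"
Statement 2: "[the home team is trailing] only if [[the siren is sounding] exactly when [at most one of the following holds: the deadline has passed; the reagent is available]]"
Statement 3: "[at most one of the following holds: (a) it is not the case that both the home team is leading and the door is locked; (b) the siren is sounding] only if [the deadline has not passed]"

0

Let R = "the deadline has passed" (True), P = "the door is locked" (False), S = "the home team is leading" (False), Q = "the reagent is available" (False), U = "the siren is sounding" (False).

Statement 1: Formalization: (R and P) and (not S iff (Q xor U))

R and P = True and False = False
not S = not False = True
Q xor U = False xor False = False
not S iff (Q xor U) = True iff False = False
(R and P) and (not S iff (Q xor U)) = False and False = False
Hence Statement 1 is false.

Statement 2: In symbols: not S -> (U iff (R nand Q))

not S = not False = True
R nand Q = True nand False = True
U iff (R nand Q) = False iff True = False
not S -> (U iff (R nand Q)) = True -> False = False
Thus Statement 2 is false.

Statement 3: Parsed as ((S nand P) nand U) -> not R

S nand P = False nand False = True
(S nand P) nand U = True nand False = True
not R = not True = False
((S nand P) nand U) -> not R = True -> False = False
So Statement 3 is false.

0 of the 3 statements are true (none).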